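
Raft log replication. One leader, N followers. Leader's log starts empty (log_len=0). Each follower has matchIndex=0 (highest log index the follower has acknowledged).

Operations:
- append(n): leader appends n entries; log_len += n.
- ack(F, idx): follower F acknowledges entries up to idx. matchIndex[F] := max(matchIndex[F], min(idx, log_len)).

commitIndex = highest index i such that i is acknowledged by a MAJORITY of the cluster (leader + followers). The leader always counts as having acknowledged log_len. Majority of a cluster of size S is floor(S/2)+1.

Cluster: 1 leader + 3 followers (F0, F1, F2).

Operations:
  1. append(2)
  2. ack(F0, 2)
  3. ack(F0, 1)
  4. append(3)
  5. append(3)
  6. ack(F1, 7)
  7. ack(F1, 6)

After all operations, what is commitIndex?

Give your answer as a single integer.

Op 1: append 2 -> log_len=2
Op 2: F0 acks idx 2 -> match: F0=2 F1=0 F2=0; commitIndex=0
Op 3: F0 acks idx 1 -> match: F0=2 F1=0 F2=0; commitIndex=0
Op 4: append 3 -> log_len=5
Op 5: append 3 -> log_len=8
Op 6: F1 acks idx 7 -> match: F0=2 F1=7 F2=0; commitIndex=2
Op 7: F1 acks idx 6 -> match: F0=2 F1=7 F2=0; commitIndex=2

Answer: 2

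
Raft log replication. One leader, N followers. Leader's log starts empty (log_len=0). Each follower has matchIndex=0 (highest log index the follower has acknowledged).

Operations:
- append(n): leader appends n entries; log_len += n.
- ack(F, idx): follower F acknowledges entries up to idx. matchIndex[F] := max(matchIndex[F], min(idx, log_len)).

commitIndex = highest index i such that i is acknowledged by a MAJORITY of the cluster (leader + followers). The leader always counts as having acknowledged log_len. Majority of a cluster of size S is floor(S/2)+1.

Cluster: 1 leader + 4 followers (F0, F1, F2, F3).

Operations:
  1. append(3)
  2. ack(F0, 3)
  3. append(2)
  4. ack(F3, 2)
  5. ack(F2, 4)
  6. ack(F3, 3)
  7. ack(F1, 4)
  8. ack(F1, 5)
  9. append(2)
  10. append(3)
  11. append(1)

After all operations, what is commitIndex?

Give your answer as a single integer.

Answer: 4

Derivation:
Op 1: append 3 -> log_len=3
Op 2: F0 acks idx 3 -> match: F0=3 F1=0 F2=0 F3=0; commitIndex=0
Op 3: append 2 -> log_len=5
Op 4: F3 acks idx 2 -> match: F0=3 F1=0 F2=0 F3=2; commitIndex=2
Op 5: F2 acks idx 4 -> match: F0=3 F1=0 F2=4 F3=2; commitIndex=3
Op 6: F3 acks idx 3 -> match: F0=3 F1=0 F2=4 F3=3; commitIndex=3
Op 7: F1 acks idx 4 -> match: F0=3 F1=4 F2=4 F3=3; commitIndex=4
Op 8: F1 acks idx 5 -> match: F0=3 F1=5 F2=4 F3=3; commitIndex=4
Op 9: append 2 -> log_len=7
Op 10: append 3 -> log_len=10
Op 11: append 1 -> log_len=11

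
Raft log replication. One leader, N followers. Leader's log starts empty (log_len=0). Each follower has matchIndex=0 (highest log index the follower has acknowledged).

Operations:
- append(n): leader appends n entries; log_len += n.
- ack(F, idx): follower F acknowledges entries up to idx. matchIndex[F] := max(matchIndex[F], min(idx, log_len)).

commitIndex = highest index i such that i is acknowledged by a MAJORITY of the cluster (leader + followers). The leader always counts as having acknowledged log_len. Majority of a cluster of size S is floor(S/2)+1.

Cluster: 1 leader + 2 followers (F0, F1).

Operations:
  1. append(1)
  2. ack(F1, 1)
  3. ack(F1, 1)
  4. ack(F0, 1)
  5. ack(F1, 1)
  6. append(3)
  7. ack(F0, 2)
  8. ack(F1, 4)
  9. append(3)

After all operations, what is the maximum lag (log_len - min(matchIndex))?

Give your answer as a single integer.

Answer: 5

Derivation:
Op 1: append 1 -> log_len=1
Op 2: F1 acks idx 1 -> match: F0=0 F1=1; commitIndex=1
Op 3: F1 acks idx 1 -> match: F0=0 F1=1; commitIndex=1
Op 4: F0 acks idx 1 -> match: F0=1 F1=1; commitIndex=1
Op 5: F1 acks idx 1 -> match: F0=1 F1=1; commitIndex=1
Op 6: append 3 -> log_len=4
Op 7: F0 acks idx 2 -> match: F0=2 F1=1; commitIndex=2
Op 8: F1 acks idx 4 -> match: F0=2 F1=4; commitIndex=4
Op 9: append 3 -> log_len=7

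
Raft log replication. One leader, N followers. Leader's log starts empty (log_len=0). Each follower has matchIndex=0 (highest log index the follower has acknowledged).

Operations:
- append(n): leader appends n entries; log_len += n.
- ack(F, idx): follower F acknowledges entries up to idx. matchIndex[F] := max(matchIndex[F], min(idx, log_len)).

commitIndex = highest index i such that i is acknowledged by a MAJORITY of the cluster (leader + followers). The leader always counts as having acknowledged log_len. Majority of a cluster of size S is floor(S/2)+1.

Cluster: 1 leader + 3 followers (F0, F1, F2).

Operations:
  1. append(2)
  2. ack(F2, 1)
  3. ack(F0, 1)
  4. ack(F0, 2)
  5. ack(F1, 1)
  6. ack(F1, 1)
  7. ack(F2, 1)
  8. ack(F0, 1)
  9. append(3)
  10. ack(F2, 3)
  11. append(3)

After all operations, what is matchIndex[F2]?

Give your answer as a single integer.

Op 1: append 2 -> log_len=2
Op 2: F2 acks idx 1 -> match: F0=0 F1=0 F2=1; commitIndex=0
Op 3: F0 acks idx 1 -> match: F0=1 F1=0 F2=1; commitIndex=1
Op 4: F0 acks idx 2 -> match: F0=2 F1=0 F2=1; commitIndex=1
Op 5: F1 acks idx 1 -> match: F0=2 F1=1 F2=1; commitIndex=1
Op 6: F1 acks idx 1 -> match: F0=2 F1=1 F2=1; commitIndex=1
Op 7: F2 acks idx 1 -> match: F0=2 F1=1 F2=1; commitIndex=1
Op 8: F0 acks idx 1 -> match: F0=2 F1=1 F2=1; commitIndex=1
Op 9: append 3 -> log_len=5
Op 10: F2 acks idx 3 -> match: F0=2 F1=1 F2=3; commitIndex=2
Op 11: append 3 -> log_len=8

Answer: 3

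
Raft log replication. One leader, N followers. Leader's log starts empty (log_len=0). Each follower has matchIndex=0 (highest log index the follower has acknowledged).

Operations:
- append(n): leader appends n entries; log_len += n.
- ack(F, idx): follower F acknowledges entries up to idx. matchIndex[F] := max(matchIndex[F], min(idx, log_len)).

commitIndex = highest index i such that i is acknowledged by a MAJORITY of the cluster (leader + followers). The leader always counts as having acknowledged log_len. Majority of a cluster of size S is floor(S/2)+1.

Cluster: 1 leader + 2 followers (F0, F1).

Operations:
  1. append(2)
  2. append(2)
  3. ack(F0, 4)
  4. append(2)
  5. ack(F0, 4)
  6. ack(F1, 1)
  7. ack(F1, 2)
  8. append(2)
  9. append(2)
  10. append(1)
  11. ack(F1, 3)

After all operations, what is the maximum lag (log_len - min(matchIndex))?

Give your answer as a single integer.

Op 1: append 2 -> log_len=2
Op 2: append 2 -> log_len=4
Op 3: F0 acks idx 4 -> match: F0=4 F1=0; commitIndex=4
Op 4: append 2 -> log_len=6
Op 5: F0 acks idx 4 -> match: F0=4 F1=0; commitIndex=4
Op 6: F1 acks idx 1 -> match: F0=4 F1=1; commitIndex=4
Op 7: F1 acks idx 2 -> match: F0=4 F1=2; commitIndex=4
Op 8: append 2 -> log_len=8
Op 9: append 2 -> log_len=10
Op 10: append 1 -> log_len=11
Op 11: F1 acks idx 3 -> match: F0=4 F1=3; commitIndex=4

Answer: 8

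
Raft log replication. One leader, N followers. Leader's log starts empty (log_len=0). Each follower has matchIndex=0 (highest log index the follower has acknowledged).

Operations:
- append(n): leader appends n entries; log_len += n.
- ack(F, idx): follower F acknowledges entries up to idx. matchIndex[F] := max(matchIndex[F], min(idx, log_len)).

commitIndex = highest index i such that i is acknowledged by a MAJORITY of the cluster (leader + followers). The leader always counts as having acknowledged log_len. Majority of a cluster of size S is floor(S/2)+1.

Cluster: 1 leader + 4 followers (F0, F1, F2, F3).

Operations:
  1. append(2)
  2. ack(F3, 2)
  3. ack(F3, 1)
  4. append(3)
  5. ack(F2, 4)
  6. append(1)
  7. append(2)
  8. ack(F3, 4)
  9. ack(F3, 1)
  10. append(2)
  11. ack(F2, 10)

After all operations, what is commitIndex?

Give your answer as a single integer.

Answer: 4

Derivation:
Op 1: append 2 -> log_len=2
Op 2: F3 acks idx 2 -> match: F0=0 F1=0 F2=0 F3=2; commitIndex=0
Op 3: F3 acks idx 1 -> match: F0=0 F1=0 F2=0 F3=2; commitIndex=0
Op 4: append 3 -> log_len=5
Op 5: F2 acks idx 4 -> match: F0=0 F1=0 F2=4 F3=2; commitIndex=2
Op 6: append 1 -> log_len=6
Op 7: append 2 -> log_len=8
Op 8: F3 acks idx 4 -> match: F0=0 F1=0 F2=4 F3=4; commitIndex=4
Op 9: F3 acks idx 1 -> match: F0=0 F1=0 F2=4 F3=4; commitIndex=4
Op 10: append 2 -> log_len=10
Op 11: F2 acks idx 10 -> match: F0=0 F1=0 F2=10 F3=4; commitIndex=4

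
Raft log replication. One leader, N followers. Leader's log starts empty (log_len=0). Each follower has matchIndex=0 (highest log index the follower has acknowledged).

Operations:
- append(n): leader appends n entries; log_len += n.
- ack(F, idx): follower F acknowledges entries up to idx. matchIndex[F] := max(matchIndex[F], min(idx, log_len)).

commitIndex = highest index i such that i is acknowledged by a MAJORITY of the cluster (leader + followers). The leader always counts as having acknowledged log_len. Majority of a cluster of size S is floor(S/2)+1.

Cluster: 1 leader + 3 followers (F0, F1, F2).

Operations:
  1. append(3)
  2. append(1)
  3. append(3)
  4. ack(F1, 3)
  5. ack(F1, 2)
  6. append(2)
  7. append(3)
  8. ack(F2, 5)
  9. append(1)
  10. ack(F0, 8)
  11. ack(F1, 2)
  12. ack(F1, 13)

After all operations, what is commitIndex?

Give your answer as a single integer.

Answer: 8

Derivation:
Op 1: append 3 -> log_len=3
Op 2: append 1 -> log_len=4
Op 3: append 3 -> log_len=7
Op 4: F1 acks idx 3 -> match: F0=0 F1=3 F2=0; commitIndex=0
Op 5: F1 acks idx 2 -> match: F0=0 F1=3 F2=0; commitIndex=0
Op 6: append 2 -> log_len=9
Op 7: append 3 -> log_len=12
Op 8: F2 acks idx 5 -> match: F0=0 F1=3 F2=5; commitIndex=3
Op 9: append 1 -> log_len=13
Op 10: F0 acks idx 8 -> match: F0=8 F1=3 F2=5; commitIndex=5
Op 11: F1 acks idx 2 -> match: F0=8 F1=3 F2=5; commitIndex=5
Op 12: F1 acks idx 13 -> match: F0=8 F1=13 F2=5; commitIndex=8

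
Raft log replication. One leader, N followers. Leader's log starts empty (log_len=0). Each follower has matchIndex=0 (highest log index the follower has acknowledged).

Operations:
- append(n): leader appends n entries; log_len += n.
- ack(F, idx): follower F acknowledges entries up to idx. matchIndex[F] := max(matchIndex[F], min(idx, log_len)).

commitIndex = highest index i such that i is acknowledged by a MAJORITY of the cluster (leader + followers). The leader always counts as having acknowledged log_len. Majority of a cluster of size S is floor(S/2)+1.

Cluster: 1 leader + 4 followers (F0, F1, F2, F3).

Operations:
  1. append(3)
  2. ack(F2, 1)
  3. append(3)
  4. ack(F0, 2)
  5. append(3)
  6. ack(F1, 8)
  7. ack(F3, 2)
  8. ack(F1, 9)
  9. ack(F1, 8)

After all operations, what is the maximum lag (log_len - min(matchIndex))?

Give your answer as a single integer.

Op 1: append 3 -> log_len=3
Op 2: F2 acks idx 1 -> match: F0=0 F1=0 F2=1 F3=0; commitIndex=0
Op 3: append 3 -> log_len=6
Op 4: F0 acks idx 2 -> match: F0=2 F1=0 F2=1 F3=0; commitIndex=1
Op 5: append 3 -> log_len=9
Op 6: F1 acks idx 8 -> match: F0=2 F1=8 F2=1 F3=0; commitIndex=2
Op 7: F3 acks idx 2 -> match: F0=2 F1=8 F2=1 F3=2; commitIndex=2
Op 8: F1 acks idx 9 -> match: F0=2 F1=9 F2=1 F3=2; commitIndex=2
Op 9: F1 acks idx 8 -> match: F0=2 F1=9 F2=1 F3=2; commitIndex=2

Answer: 8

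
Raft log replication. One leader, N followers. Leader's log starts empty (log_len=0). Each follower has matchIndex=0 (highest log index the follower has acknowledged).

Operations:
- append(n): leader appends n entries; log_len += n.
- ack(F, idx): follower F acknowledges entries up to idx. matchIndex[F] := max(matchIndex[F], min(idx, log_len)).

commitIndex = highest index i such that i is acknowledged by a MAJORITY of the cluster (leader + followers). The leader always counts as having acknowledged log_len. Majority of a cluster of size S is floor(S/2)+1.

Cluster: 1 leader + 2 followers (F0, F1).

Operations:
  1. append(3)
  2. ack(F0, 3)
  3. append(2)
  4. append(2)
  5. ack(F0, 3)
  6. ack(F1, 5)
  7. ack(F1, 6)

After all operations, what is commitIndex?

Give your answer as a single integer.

Answer: 6

Derivation:
Op 1: append 3 -> log_len=3
Op 2: F0 acks idx 3 -> match: F0=3 F1=0; commitIndex=3
Op 3: append 2 -> log_len=5
Op 4: append 2 -> log_len=7
Op 5: F0 acks idx 3 -> match: F0=3 F1=0; commitIndex=3
Op 6: F1 acks idx 5 -> match: F0=3 F1=5; commitIndex=5
Op 7: F1 acks idx 6 -> match: F0=3 F1=6; commitIndex=6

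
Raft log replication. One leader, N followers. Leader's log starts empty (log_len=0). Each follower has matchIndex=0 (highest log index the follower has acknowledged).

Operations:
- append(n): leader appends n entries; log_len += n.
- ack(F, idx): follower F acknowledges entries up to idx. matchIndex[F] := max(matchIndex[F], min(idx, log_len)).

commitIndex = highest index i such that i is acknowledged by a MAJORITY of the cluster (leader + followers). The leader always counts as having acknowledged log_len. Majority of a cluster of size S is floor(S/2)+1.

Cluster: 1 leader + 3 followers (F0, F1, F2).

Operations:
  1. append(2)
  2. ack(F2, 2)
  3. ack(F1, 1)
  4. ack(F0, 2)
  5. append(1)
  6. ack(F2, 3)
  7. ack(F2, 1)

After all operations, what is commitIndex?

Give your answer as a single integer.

Op 1: append 2 -> log_len=2
Op 2: F2 acks idx 2 -> match: F0=0 F1=0 F2=2; commitIndex=0
Op 3: F1 acks idx 1 -> match: F0=0 F1=1 F2=2; commitIndex=1
Op 4: F0 acks idx 2 -> match: F0=2 F1=1 F2=2; commitIndex=2
Op 5: append 1 -> log_len=3
Op 6: F2 acks idx 3 -> match: F0=2 F1=1 F2=3; commitIndex=2
Op 7: F2 acks idx 1 -> match: F0=2 F1=1 F2=3; commitIndex=2

Answer: 2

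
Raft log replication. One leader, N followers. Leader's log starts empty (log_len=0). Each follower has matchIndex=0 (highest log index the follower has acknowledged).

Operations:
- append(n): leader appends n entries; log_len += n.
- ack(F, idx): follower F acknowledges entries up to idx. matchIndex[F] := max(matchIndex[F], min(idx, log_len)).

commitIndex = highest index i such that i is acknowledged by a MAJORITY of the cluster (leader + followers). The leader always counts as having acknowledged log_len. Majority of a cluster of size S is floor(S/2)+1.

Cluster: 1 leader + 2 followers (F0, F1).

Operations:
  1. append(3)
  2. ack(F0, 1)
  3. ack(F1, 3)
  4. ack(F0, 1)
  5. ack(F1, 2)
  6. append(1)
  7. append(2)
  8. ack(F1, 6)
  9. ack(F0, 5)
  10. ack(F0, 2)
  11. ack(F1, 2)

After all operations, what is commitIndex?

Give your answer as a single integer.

Answer: 6

Derivation:
Op 1: append 3 -> log_len=3
Op 2: F0 acks idx 1 -> match: F0=1 F1=0; commitIndex=1
Op 3: F1 acks idx 3 -> match: F0=1 F1=3; commitIndex=3
Op 4: F0 acks idx 1 -> match: F0=1 F1=3; commitIndex=3
Op 5: F1 acks idx 2 -> match: F0=1 F1=3; commitIndex=3
Op 6: append 1 -> log_len=4
Op 7: append 2 -> log_len=6
Op 8: F1 acks idx 6 -> match: F0=1 F1=6; commitIndex=6
Op 9: F0 acks idx 5 -> match: F0=5 F1=6; commitIndex=6
Op 10: F0 acks idx 2 -> match: F0=5 F1=6; commitIndex=6
Op 11: F1 acks idx 2 -> match: F0=5 F1=6; commitIndex=6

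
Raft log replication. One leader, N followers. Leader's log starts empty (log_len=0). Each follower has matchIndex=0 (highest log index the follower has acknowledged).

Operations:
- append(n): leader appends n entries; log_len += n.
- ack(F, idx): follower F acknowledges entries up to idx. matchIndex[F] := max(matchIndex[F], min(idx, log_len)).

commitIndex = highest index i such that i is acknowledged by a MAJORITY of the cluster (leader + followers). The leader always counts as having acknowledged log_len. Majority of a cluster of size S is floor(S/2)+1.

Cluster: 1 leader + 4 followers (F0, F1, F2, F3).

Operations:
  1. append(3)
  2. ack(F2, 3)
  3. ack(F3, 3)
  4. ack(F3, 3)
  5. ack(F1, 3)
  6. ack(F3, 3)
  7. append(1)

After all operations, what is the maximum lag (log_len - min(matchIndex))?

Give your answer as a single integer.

Answer: 4

Derivation:
Op 1: append 3 -> log_len=3
Op 2: F2 acks idx 3 -> match: F0=0 F1=0 F2=3 F3=0; commitIndex=0
Op 3: F3 acks idx 3 -> match: F0=0 F1=0 F2=3 F3=3; commitIndex=3
Op 4: F3 acks idx 3 -> match: F0=0 F1=0 F2=3 F3=3; commitIndex=3
Op 5: F1 acks idx 3 -> match: F0=0 F1=3 F2=3 F3=3; commitIndex=3
Op 6: F3 acks idx 3 -> match: F0=0 F1=3 F2=3 F3=3; commitIndex=3
Op 7: append 1 -> log_len=4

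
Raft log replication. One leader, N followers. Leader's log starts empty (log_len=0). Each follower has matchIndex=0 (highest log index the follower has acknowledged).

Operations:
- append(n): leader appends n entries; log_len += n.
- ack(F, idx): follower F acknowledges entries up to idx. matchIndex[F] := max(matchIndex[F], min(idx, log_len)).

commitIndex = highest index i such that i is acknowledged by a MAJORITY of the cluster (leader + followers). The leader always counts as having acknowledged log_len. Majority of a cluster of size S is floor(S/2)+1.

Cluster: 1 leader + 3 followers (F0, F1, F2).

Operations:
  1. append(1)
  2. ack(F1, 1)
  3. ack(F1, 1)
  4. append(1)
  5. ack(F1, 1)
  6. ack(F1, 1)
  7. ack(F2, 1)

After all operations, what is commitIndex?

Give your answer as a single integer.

Op 1: append 1 -> log_len=1
Op 2: F1 acks idx 1 -> match: F0=0 F1=1 F2=0; commitIndex=0
Op 3: F1 acks idx 1 -> match: F0=0 F1=1 F2=0; commitIndex=0
Op 4: append 1 -> log_len=2
Op 5: F1 acks idx 1 -> match: F0=0 F1=1 F2=0; commitIndex=0
Op 6: F1 acks idx 1 -> match: F0=0 F1=1 F2=0; commitIndex=0
Op 7: F2 acks idx 1 -> match: F0=0 F1=1 F2=1; commitIndex=1

Answer: 1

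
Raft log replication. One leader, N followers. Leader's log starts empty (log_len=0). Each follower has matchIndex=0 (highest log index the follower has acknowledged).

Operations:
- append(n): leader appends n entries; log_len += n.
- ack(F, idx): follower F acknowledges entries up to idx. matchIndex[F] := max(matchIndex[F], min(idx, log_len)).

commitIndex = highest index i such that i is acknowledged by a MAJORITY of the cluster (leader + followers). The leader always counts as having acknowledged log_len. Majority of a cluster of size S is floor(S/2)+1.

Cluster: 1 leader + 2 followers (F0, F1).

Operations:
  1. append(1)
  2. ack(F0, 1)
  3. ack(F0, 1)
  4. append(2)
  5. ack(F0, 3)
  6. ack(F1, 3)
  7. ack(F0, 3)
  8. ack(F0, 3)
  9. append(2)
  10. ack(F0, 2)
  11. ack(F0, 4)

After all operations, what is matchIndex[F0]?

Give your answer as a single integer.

Op 1: append 1 -> log_len=1
Op 2: F0 acks idx 1 -> match: F0=1 F1=0; commitIndex=1
Op 3: F0 acks idx 1 -> match: F0=1 F1=0; commitIndex=1
Op 4: append 2 -> log_len=3
Op 5: F0 acks idx 3 -> match: F0=3 F1=0; commitIndex=3
Op 6: F1 acks idx 3 -> match: F0=3 F1=3; commitIndex=3
Op 7: F0 acks idx 3 -> match: F0=3 F1=3; commitIndex=3
Op 8: F0 acks idx 3 -> match: F0=3 F1=3; commitIndex=3
Op 9: append 2 -> log_len=5
Op 10: F0 acks idx 2 -> match: F0=3 F1=3; commitIndex=3
Op 11: F0 acks idx 4 -> match: F0=4 F1=3; commitIndex=4

Answer: 4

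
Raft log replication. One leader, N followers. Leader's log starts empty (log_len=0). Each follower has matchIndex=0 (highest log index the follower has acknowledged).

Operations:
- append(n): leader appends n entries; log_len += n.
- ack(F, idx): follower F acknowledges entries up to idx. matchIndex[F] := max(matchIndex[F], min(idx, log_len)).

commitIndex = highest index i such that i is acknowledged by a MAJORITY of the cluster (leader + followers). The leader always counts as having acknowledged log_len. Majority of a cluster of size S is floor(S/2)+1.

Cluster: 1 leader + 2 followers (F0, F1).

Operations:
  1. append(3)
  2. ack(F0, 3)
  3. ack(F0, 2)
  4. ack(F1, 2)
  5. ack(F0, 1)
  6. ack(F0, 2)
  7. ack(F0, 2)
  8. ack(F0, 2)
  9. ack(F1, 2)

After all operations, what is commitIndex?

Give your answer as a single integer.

Answer: 3

Derivation:
Op 1: append 3 -> log_len=3
Op 2: F0 acks idx 3 -> match: F0=3 F1=0; commitIndex=3
Op 3: F0 acks idx 2 -> match: F0=3 F1=0; commitIndex=3
Op 4: F1 acks idx 2 -> match: F0=3 F1=2; commitIndex=3
Op 5: F0 acks idx 1 -> match: F0=3 F1=2; commitIndex=3
Op 6: F0 acks idx 2 -> match: F0=3 F1=2; commitIndex=3
Op 7: F0 acks idx 2 -> match: F0=3 F1=2; commitIndex=3
Op 8: F0 acks idx 2 -> match: F0=3 F1=2; commitIndex=3
Op 9: F1 acks idx 2 -> match: F0=3 F1=2; commitIndex=3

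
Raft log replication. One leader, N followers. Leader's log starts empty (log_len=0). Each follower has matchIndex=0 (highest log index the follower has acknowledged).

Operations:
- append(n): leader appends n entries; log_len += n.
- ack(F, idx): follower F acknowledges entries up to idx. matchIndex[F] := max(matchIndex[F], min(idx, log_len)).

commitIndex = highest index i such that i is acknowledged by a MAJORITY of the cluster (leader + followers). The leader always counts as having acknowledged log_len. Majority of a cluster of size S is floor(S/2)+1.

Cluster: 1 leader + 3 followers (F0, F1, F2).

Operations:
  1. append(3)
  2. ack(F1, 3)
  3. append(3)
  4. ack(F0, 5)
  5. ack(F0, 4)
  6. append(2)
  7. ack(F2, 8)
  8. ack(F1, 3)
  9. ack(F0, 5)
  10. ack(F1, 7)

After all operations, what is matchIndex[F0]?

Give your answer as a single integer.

Op 1: append 3 -> log_len=3
Op 2: F1 acks idx 3 -> match: F0=0 F1=3 F2=0; commitIndex=0
Op 3: append 3 -> log_len=6
Op 4: F0 acks idx 5 -> match: F0=5 F1=3 F2=0; commitIndex=3
Op 5: F0 acks idx 4 -> match: F0=5 F1=3 F2=0; commitIndex=3
Op 6: append 2 -> log_len=8
Op 7: F2 acks idx 8 -> match: F0=5 F1=3 F2=8; commitIndex=5
Op 8: F1 acks idx 3 -> match: F0=5 F1=3 F2=8; commitIndex=5
Op 9: F0 acks idx 5 -> match: F0=5 F1=3 F2=8; commitIndex=5
Op 10: F1 acks idx 7 -> match: F0=5 F1=7 F2=8; commitIndex=7

Answer: 5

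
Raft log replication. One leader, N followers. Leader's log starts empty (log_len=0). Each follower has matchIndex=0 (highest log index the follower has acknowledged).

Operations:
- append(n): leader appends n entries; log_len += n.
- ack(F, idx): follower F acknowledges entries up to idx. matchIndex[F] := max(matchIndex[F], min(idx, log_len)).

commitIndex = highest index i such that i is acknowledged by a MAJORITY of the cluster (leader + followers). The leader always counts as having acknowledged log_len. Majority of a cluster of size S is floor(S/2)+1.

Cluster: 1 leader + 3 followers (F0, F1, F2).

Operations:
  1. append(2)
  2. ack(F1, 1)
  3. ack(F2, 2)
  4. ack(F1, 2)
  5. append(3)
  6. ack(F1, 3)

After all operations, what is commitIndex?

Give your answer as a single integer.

Op 1: append 2 -> log_len=2
Op 2: F1 acks idx 1 -> match: F0=0 F1=1 F2=0; commitIndex=0
Op 3: F2 acks idx 2 -> match: F0=0 F1=1 F2=2; commitIndex=1
Op 4: F1 acks idx 2 -> match: F0=0 F1=2 F2=2; commitIndex=2
Op 5: append 3 -> log_len=5
Op 6: F1 acks idx 3 -> match: F0=0 F1=3 F2=2; commitIndex=2

Answer: 2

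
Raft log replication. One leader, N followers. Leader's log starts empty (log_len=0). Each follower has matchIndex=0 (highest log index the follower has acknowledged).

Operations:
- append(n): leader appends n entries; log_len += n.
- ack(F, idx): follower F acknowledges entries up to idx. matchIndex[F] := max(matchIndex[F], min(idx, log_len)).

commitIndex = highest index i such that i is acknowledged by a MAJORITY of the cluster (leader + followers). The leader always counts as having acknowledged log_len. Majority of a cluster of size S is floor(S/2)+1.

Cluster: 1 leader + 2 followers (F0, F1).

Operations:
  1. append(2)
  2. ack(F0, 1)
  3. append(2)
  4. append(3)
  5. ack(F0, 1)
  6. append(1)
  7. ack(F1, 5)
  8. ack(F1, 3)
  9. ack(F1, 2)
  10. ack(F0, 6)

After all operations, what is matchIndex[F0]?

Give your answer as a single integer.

Op 1: append 2 -> log_len=2
Op 2: F0 acks idx 1 -> match: F0=1 F1=0; commitIndex=1
Op 3: append 2 -> log_len=4
Op 4: append 3 -> log_len=7
Op 5: F0 acks idx 1 -> match: F0=1 F1=0; commitIndex=1
Op 6: append 1 -> log_len=8
Op 7: F1 acks idx 5 -> match: F0=1 F1=5; commitIndex=5
Op 8: F1 acks idx 3 -> match: F0=1 F1=5; commitIndex=5
Op 9: F1 acks idx 2 -> match: F0=1 F1=5; commitIndex=5
Op 10: F0 acks idx 6 -> match: F0=6 F1=5; commitIndex=6

Answer: 6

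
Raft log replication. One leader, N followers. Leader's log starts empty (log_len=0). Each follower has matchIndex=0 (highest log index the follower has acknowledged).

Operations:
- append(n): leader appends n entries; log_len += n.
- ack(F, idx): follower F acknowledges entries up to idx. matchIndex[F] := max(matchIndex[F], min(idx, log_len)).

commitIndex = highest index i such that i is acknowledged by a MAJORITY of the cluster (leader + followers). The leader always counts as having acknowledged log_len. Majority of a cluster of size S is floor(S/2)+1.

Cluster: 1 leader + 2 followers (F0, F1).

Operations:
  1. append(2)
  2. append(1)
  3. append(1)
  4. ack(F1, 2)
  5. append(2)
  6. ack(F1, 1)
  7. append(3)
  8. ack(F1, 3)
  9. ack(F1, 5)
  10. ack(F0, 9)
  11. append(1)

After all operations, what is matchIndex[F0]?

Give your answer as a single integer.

Answer: 9

Derivation:
Op 1: append 2 -> log_len=2
Op 2: append 1 -> log_len=3
Op 3: append 1 -> log_len=4
Op 4: F1 acks idx 2 -> match: F0=0 F1=2; commitIndex=2
Op 5: append 2 -> log_len=6
Op 6: F1 acks idx 1 -> match: F0=0 F1=2; commitIndex=2
Op 7: append 3 -> log_len=9
Op 8: F1 acks idx 3 -> match: F0=0 F1=3; commitIndex=3
Op 9: F1 acks idx 5 -> match: F0=0 F1=5; commitIndex=5
Op 10: F0 acks idx 9 -> match: F0=9 F1=5; commitIndex=9
Op 11: append 1 -> log_len=10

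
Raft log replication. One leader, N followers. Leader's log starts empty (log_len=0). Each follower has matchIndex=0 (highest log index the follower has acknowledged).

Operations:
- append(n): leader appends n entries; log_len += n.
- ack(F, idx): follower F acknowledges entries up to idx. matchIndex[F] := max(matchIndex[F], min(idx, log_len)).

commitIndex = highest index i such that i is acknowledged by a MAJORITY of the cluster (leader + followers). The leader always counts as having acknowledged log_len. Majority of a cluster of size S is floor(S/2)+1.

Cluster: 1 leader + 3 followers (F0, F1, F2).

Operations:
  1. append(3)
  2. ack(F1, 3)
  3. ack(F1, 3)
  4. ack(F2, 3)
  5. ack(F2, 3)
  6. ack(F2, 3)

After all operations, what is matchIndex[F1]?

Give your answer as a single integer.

Answer: 3

Derivation:
Op 1: append 3 -> log_len=3
Op 2: F1 acks idx 3 -> match: F0=0 F1=3 F2=0; commitIndex=0
Op 3: F1 acks idx 3 -> match: F0=0 F1=3 F2=0; commitIndex=0
Op 4: F2 acks idx 3 -> match: F0=0 F1=3 F2=3; commitIndex=3
Op 5: F2 acks idx 3 -> match: F0=0 F1=3 F2=3; commitIndex=3
Op 6: F2 acks idx 3 -> match: F0=0 F1=3 F2=3; commitIndex=3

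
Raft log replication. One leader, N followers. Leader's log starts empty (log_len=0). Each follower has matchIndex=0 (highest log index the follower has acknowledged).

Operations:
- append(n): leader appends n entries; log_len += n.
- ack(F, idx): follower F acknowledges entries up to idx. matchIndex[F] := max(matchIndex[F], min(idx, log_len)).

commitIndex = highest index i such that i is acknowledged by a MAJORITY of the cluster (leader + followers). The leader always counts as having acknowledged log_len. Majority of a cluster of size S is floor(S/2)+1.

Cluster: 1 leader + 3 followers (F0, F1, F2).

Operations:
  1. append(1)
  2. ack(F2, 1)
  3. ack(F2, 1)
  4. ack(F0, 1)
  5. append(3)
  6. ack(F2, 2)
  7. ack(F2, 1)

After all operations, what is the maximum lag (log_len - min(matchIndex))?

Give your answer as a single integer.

Op 1: append 1 -> log_len=1
Op 2: F2 acks idx 1 -> match: F0=0 F1=0 F2=1; commitIndex=0
Op 3: F2 acks idx 1 -> match: F0=0 F1=0 F2=1; commitIndex=0
Op 4: F0 acks idx 1 -> match: F0=1 F1=0 F2=1; commitIndex=1
Op 5: append 3 -> log_len=4
Op 6: F2 acks idx 2 -> match: F0=1 F1=0 F2=2; commitIndex=1
Op 7: F2 acks idx 1 -> match: F0=1 F1=0 F2=2; commitIndex=1

Answer: 4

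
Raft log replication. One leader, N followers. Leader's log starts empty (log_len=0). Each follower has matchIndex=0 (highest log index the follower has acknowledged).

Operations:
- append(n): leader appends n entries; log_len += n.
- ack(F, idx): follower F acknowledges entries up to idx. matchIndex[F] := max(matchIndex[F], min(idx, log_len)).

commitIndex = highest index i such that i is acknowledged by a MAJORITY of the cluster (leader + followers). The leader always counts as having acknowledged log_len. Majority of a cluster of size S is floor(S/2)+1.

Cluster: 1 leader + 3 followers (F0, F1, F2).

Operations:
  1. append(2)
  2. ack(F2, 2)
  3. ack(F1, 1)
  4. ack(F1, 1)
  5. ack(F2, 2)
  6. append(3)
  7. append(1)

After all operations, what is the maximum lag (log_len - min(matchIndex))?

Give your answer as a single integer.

Op 1: append 2 -> log_len=2
Op 2: F2 acks idx 2 -> match: F0=0 F1=0 F2=2; commitIndex=0
Op 3: F1 acks idx 1 -> match: F0=0 F1=1 F2=2; commitIndex=1
Op 4: F1 acks idx 1 -> match: F0=0 F1=1 F2=2; commitIndex=1
Op 5: F2 acks idx 2 -> match: F0=0 F1=1 F2=2; commitIndex=1
Op 6: append 3 -> log_len=5
Op 7: append 1 -> log_len=6

Answer: 6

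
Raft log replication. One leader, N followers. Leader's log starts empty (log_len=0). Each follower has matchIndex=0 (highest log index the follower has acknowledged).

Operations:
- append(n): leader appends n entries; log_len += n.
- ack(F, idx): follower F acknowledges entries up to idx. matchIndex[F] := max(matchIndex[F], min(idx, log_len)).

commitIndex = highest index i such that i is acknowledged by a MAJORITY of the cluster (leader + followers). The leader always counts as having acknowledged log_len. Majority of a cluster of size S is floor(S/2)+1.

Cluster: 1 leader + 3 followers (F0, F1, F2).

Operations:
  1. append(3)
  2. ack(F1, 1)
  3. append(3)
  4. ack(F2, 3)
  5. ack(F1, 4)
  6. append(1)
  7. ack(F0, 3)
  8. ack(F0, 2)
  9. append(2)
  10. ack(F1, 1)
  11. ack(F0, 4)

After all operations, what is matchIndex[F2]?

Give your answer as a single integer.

Op 1: append 3 -> log_len=3
Op 2: F1 acks idx 1 -> match: F0=0 F1=1 F2=0; commitIndex=0
Op 3: append 3 -> log_len=6
Op 4: F2 acks idx 3 -> match: F0=0 F1=1 F2=3; commitIndex=1
Op 5: F1 acks idx 4 -> match: F0=0 F1=4 F2=3; commitIndex=3
Op 6: append 1 -> log_len=7
Op 7: F0 acks idx 3 -> match: F0=3 F1=4 F2=3; commitIndex=3
Op 8: F0 acks idx 2 -> match: F0=3 F1=4 F2=3; commitIndex=3
Op 9: append 2 -> log_len=9
Op 10: F1 acks idx 1 -> match: F0=3 F1=4 F2=3; commitIndex=3
Op 11: F0 acks idx 4 -> match: F0=4 F1=4 F2=3; commitIndex=4

Answer: 3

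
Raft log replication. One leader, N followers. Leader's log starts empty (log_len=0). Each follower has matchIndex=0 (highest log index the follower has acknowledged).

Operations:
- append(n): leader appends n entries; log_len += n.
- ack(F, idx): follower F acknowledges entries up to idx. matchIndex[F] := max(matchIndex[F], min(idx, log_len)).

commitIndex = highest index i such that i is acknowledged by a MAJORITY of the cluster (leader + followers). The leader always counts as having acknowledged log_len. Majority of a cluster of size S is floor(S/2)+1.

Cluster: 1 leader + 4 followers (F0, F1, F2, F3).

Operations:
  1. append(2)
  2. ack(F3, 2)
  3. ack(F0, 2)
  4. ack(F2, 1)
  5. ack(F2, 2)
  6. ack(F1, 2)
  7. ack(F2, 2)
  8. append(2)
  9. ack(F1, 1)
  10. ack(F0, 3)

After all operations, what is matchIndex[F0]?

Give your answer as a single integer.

Op 1: append 2 -> log_len=2
Op 2: F3 acks idx 2 -> match: F0=0 F1=0 F2=0 F3=2; commitIndex=0
Op 3: F0 acks idx 2 -> match: F0=2 F1=0 F2=0 F3=2; commitIndex=2
Op 4: F2 acks idx 1 -> match: F0=2 F1=0 F2=1 F3=2; commitIndex=2
Op 5: F2 acks idx 2 -> match: F0=2 F1=0 F2=2 F3=2; commitIndex=2
Op 6: F1 acks idx 2 -> match: F0=2 F1=2 F2=2 F3=2; commitIndex=2
Op 7: F2 acks idx 2 -> match: F0=2 F1=2 F2=2 F3=2; commitIndex=2
Op 8: append 2 -> log_len=4
Op 9: F1 acks idx 1 -> match: F0=2 F1=2 F2=2 F3=2; commitIndex=2
Op 10: F0 acks idx 3 -> match: F0=3 F1=2 F2=2 F3=2; commitIndex=2

Answer: 3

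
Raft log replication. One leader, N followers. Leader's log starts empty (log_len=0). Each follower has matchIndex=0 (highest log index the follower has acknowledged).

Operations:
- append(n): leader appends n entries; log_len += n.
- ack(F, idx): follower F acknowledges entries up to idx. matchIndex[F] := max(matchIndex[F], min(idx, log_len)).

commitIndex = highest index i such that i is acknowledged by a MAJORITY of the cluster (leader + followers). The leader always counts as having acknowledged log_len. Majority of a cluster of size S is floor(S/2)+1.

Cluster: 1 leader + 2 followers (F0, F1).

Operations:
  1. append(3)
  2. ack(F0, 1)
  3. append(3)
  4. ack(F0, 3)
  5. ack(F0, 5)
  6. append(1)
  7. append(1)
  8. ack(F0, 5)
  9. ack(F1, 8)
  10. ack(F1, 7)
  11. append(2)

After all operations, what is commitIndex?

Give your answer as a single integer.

Op 1: append 3 -> log_len=3
Op 2: F0 acks idx 1 -> match: F0=1 F1=0; commitIndex=1
Op 3: append 3 -> log_len=6
Op 4: F0 acks idx 3 -> match: F0=3 F1=0; commitIndex=3
Op 5: F0 acks idx 5 -> match: F0=5 F1=0; commitIndex=5
Op 6: append 1 -> log_len=7
Op 7: append 1 -> log_len=8
Op 8: F0 acks idx 5 -> match: F0=5 F1=0; commitIndex=5
Op 9: F1 acks idx 8 -> match: F0=5 F1=8; commitIndex=8
Op 10: F1 acks idx 7 -> match: F0=5 F1=8; commitIndex=8
Op 11: append 2 -> log_len=10

Answer: 8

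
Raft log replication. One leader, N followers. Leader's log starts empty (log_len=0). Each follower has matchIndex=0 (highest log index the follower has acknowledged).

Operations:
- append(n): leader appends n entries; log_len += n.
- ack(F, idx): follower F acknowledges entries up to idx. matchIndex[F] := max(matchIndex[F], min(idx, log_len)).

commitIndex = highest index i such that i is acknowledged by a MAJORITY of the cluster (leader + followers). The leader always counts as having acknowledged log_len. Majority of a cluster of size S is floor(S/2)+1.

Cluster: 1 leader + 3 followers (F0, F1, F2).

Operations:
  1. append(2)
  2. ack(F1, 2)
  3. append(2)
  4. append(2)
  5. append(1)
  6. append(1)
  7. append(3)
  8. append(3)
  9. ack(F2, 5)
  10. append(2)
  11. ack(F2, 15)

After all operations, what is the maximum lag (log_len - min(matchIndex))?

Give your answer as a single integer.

Answer: 16

Derivation:
Op 1: append 2 -> log_len=2
Op 2: F1 acks idx 2 -> match: F0=0 F1=2 F2=0; commitIndex=0
Op 3: append 2 -> log_len=4
Op 4: append 2 -> log_len=6
Op 5: append 1 -> log_len=7
Op 6: append 1 -> log_len=8
Op 7: append 3 -> log_len=11
Op 8: append 3 -> log_len=14
Op 9: F2 acks idx 5 -> match: F0=0 F1=2 F2=5; commitIndex=2
Op 10: append 2 -> log_len=16
Op 11: F2 acks idx 15 -> match: F0=0 F1=2 F2=15; commitIndex=2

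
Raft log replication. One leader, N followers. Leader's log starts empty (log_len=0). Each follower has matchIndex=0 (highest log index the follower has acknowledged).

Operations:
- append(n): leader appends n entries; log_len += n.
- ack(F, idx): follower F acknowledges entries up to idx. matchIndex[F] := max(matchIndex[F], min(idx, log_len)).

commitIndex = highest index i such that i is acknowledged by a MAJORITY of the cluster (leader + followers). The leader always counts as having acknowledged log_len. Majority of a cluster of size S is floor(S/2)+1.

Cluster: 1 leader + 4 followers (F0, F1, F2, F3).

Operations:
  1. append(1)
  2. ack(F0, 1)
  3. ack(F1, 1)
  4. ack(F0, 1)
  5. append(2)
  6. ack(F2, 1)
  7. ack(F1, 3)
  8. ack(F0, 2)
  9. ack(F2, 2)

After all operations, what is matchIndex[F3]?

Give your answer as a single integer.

Answer: 0

Derivation:
Op 1: append 1 -> log_len=1
Op 2: F0 acks idx 1 -> match: F0=1 F1=0 F2=0 F3=0; commitIndex=0
Op 3: F1 acks idx 1 -> match: F0=1 F1=1 F2=0 F3=0; commitIndex=1
Op 4: F0 acks idx 1 -> match: F0=1 F1=1 F2=0 F3=0; commitIndex=1
Op 5: append 2 -> log_len=3
Op 6: F2 acks idx 1 -> match: F0=1 F1=1 F2=1 F3=0; commitIndex=1
Op 7: F1 acks idx 3 -> match: F0=1 F1=3 F2=1 F3=0; commitIndex=1
Op 8: F0 acks idx 2 -> match: F0=2 F1=3 F2=1 F3=0; commitIndex=2
Op 9: F2 acks idx 2 -> match: F0=2 F1=3 F2=2 F3=0; commitIndex=2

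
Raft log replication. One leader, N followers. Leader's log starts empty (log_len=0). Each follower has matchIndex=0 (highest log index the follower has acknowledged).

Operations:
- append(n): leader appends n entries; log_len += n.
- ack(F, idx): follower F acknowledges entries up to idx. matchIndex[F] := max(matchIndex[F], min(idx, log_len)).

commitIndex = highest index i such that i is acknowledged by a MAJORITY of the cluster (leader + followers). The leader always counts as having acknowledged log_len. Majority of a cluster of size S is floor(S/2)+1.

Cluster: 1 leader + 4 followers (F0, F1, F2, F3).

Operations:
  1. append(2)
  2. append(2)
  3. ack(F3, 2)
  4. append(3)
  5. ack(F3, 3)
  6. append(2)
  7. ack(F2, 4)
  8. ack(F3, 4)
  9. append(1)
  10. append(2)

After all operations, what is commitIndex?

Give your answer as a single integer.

Answer: 4

Derivation:
Op 1: append 2 -> log_len=2
Op 2: append 2 -> log_len=4
Op 3: F3 acks idx 2 -> match: F0=0 F1=0 F2=0 F3=2; commitIndex=0
Op 4: append 3 -> log_len=7
Op 5: F3 acks idx 3 -> match: F0=0 F1=0 F2=0 F3=3; commitIndex=0
Op 6: append 2 -> log_len=9
Op 7: F2 acks idx 4 -> match: F0=0 F1=0 F2=4 F3=3; commitIndex=3
Op 8: F3 acks idx 4 -> match: F0=0 F1=0 F2=4 F3=4; commitIndex=4
Op 9: append 1 -> log_len=10
Op 10: append 2 -> log_len=12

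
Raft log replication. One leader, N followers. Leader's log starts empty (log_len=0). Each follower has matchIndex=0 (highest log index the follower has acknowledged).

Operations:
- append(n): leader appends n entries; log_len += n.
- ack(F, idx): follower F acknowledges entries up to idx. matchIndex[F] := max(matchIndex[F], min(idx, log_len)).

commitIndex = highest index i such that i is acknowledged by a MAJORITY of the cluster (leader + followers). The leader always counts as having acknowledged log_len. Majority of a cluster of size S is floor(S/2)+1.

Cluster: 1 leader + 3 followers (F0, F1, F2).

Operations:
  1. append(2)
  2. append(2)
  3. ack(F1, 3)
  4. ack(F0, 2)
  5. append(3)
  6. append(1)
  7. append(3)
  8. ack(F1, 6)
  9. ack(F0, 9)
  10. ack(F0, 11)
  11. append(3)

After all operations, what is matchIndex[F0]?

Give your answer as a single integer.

Answer: 11

Derivation:
Op 1: append 2 -> log_len=2
Op 2: append 2 -> log_len=4
Op 3: F1 acks idx 3 -> match: F0=0 F1=3 F2=0; commitIndex=0
Op 4: F0 acks idx 2 -> match: F0=2 F1=3 F2=0; commitIndex=2
Op 5: append 3 -> log_len=7
Op 6: append 1 -> log_len=8
Op 7: append 3 -> log_len=11
Op 8: F1 acks idx 6 -> match: F0=2 F1=6 F2=0; commitIndex=2
Op 9: F0 acks idx 9 -> match: F0=9 F1=6 F2=0; commitIndex=6
Op 10: F0 acks idx 11 -> match: F0=11 F1=6 F2=0; commitIndex=6
Op 11: append 3 -> log_len=14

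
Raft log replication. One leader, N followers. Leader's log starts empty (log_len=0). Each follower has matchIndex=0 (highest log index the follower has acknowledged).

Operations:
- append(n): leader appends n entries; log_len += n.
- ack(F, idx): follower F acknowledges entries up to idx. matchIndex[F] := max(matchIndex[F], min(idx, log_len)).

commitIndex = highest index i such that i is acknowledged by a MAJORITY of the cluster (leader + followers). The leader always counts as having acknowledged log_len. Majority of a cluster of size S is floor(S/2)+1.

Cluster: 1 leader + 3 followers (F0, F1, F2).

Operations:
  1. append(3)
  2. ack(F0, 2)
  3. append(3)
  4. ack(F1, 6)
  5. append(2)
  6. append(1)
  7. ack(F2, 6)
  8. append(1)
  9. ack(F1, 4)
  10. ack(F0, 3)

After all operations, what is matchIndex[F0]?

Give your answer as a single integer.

Op 1: append 3 -> log_len=3
Op 2: F0 acks idx 2 -> match: F0=2 F1=0 F2=0; commitIndex=0
Op 3: append 3 -> log_len=6
Op 4: F1 acks idx 6 -> match: F0=2 F1=6 F2=0; commitIndex=2
Op 5: append 2 -> log_len=8
Op 6: append 1 -> log_len=9
Op 7: F2 acks idx 6 -> match: F0=2 F1=6 F2=6; commitIndex=6
Op 8: append 1 -> log_len=10
Op 9: F1 acks idx 4 -> match: F0=2 F1=6 F2=6; commitIndex=6
Op 10: F0 acks idx 3 -> match: F0=3 F1=6 F2=6; commitIndex=6

Answer: 3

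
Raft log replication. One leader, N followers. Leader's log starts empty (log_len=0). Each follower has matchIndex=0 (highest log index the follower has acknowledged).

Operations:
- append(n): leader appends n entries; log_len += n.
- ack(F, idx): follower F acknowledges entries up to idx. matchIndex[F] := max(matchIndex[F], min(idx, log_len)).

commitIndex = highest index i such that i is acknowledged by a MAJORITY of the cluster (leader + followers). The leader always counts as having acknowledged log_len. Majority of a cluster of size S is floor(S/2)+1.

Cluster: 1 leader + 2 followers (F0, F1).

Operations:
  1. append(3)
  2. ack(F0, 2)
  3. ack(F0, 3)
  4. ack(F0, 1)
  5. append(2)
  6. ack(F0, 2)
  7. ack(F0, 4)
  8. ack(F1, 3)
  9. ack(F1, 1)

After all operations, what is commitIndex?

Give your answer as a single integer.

Answer: 4

Derivation:
Op 1: append 3 -> log_len=3
Op 2: F0 acks idx 2 -> match: F0=2 F1=0; commitIndex=2
Op 3: F0 acks idx 3 -> match: F0=3 F1=0; commitIndex=3
Op 4: F0 acks idx 1 -> match: F0=3 F1=0; commitIndex=3
Op 5: append 2 -> log_len=5
Op 6: F0 acks idx 2 -> match: F0=3 F1=0; commitIndex=3
Op 7: F0 acks idx 4 -> match: F0=4 F1=0; commitIndex=4
Op 8: F1 acks idx 3 -> match: F0=4 F1=3; commitIndex=4
Op 9: F1 acks idx 1 -> match: F0=4 F1=3; commitIndex=4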